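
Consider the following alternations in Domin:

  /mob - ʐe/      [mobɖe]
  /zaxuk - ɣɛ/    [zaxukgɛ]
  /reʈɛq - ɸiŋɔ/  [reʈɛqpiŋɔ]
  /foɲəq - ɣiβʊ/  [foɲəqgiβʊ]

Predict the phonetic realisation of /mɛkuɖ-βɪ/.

The data show progressive manner assimilation: /ʐ/ → [ɖ] after /b/; /ɣ/ → [g] after /k/; /ɸ/ → [p] after /q/; /ɣ/ → [g] after /q/. In each pair only manner changes, matching the preceding consonant, while place and voice stay constant.
/β/ is a voiced bilabial fricative. The preceding trigger /ɖ/ is a stop, so /β/ must become a stop as well.
A voiced bilabial stop is [b], so the surface segment is [b].

[mɛkuɖbɪ]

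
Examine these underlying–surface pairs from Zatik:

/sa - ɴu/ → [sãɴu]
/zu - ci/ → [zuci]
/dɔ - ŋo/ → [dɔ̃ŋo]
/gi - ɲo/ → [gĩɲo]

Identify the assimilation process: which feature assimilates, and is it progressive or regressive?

The vowel /a/ surfaces as nasalised [ã] next to the following nasal /ɴ/ — it has acquired the [+nasal] feature of its neighbour.
The other forms show the same pattern: /ɔ/ → [ɔ̃] before /ŋ/; /i/ → [ĩ] before /ɲ/ — each time a vowel is nasalised next to a following nasal.
No change occurs in [zuci] because the vowel at the boundary is adjacent to an oral consonant, not a nasal (/u/ next to /c/).
Because the conditioning nasal is to the right of the vowel that changes, the process is regressive (anticipatory).

regressive nasality assimilation (vowel nasalisation)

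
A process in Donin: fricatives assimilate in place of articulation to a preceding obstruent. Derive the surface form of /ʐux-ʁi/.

/ʁ/ is a voiced uvular fricative. The preceding trigger /x/ is velar, so /ʁ/ must become velar as well.
Changing only its place to velar gives [ɣ] — the voiced velar fricative.

[ʐuxɣi]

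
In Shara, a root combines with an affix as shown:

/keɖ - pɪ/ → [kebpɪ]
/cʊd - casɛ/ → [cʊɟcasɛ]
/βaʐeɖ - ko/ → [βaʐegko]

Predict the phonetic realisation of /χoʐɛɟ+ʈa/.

[χoʐɛɖʈa]

The data show regressive place assimilation: /ɖ/ → [b] before /p/; /d/ → [ɟ] before /c/; /ɖ/ → [g] before /k/. In each pair only place changes, matching the following consonant, while manner and voice stay constant.
The rule targets /ɟ/ (voiced palatal stop), which sits before the trigger /ʈ/ (retroflex).
Changing only its place to retroflex gives [ɖ] — the voiced retroflex stop.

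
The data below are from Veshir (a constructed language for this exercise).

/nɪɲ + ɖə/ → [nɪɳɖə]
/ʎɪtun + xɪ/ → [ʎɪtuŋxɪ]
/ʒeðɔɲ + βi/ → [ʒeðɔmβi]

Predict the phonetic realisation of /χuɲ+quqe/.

[χuɴquqe]

The data show regressive place assimilation: /ɲ/ → [ɳ] before /ɖ/; /n/ → [ŋ] before /x/; /ɲ/ → [m] before /β/. In each pair only place changes, matching the following consonant, while manner and voice stay constant.
/ɲ/ is a voiced palatal nasal. The following trigger /q/ is uvular, so /ɲ/ must become uvular as well.
Changing only its place to uvular gives [ɴ] — the voiced uvular nasal.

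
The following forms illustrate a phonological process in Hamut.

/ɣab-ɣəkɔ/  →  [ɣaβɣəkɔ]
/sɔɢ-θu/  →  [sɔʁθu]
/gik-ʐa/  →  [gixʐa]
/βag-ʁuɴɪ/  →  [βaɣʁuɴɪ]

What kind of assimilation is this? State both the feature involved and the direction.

regressive manner assimilation

The segment that alternates is /b/, which surfaces as [β] when adjacent to /ɣ/.
The change stop → fricative matches the manner of the following /ɣ/, identifying this as manner assimilation.
Place and voice are unchanged, so the assimilation is partial, not total.
The same holds elsewhere in the data: /ɢ/ → [ʁ] before /θ/ (stop → fricative, matching a fricative); /k/ → [x] before /ʐ/ (stop → fricative, matching a fricative); /g/ → [ɣ] before /ʁ/ (stop → fricative, matching a fricative) — only manner changes, and always toward the following segment.
Since the segment that changes precedes the conditioning segment, the assimilation is regressive.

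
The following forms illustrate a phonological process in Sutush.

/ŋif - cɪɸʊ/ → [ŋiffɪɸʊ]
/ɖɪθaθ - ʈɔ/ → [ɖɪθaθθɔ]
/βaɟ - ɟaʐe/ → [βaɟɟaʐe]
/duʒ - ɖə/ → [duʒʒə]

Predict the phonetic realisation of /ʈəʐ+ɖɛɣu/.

[ʈəʐʐɛɣu]

The data show progressive total assimilation (/c/ → [f] after /f/; /ʈ/ → [θ] after /θ/; /ɖ/ → [ʒ] after /ʒ/): in every case the target segment becomes identical to its preceding neighbour, copying more than a single feature.
In [βaɟɟaʐe] the two consonants at the boundary are already identical (/ɟ/ + /ɟ/), so the rule applies vacuously and nothing changes.
/ɖ/ is the segment targeted by the rule; it sits immediately after /ʐ/, so it assimilates completely and surfaces as [ʐ].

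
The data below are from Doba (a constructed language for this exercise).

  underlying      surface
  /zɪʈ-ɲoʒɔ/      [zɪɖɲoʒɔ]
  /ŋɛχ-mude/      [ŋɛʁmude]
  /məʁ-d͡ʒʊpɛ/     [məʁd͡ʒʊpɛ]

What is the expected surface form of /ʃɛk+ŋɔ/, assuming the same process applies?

The data show regressive voicing assimilation: /ʈ/ → [ɖ] before /ɲ/; /χ/ → [ʁ] before /m/. In each pair only voicing changes, matching the following consonant, while place and manner stay constant.
No alternation appears in [məʁd͡ʒʊpɛ]: there the adjacent consonants already agree in voicing (/ʁ/ and /d͡ʒ/ are both voiced), so this form is consistent with the same rule.
/k/ is a voiceless velar stop. The following trigger /ŋ/ is voiced, so /k/ must become voiced as well.
A voiced velar stop is [g], so the surface segment is [g].

[ʃɛgŋɔ]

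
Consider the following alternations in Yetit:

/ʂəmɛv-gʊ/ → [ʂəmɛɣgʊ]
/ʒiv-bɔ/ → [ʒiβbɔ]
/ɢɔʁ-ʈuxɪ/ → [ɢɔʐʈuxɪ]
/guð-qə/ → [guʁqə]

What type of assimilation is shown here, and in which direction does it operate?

Comparing underlying and surface forms, /v/ → [ɣ] is the alternation; the neighbouring /g/ is constant.
/v/ is labiodental while /g/ is velar; the output [ɣ] is velar, matching the trigger — so the feature that spreads is place.
Manner and voice are unchanged, so the assimilation is partial, not total.
The other alternating forms pattern the same way: /v/ → [β] before /b/ (labiodental → bilabial, matching bilabial); /ʁ/ → [ʐ] before /ʈ/ (uvular → retroflex, matching retroflex); /ð/ → [ʁ] before /q/ (dental → uvular, matching uvular) — only place changes, and always toward the following segment.
Since the segment that changes precedes the conditioning segment, the assimilation is regressive.

regressive place assimilation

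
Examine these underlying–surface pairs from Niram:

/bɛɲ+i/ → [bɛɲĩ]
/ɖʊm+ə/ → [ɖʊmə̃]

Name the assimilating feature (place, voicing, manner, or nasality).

The vowel /i/ surfaces as nasalised [ĩ] next to the preceding nasal /ɲ/ — it has acquired the [+nasal] feature of its neighbour.
Likewise in the remaining data: /ə/ → [ə̃] after /m/ — each time a vowel is nasalised next to a preceding nasal.

nasality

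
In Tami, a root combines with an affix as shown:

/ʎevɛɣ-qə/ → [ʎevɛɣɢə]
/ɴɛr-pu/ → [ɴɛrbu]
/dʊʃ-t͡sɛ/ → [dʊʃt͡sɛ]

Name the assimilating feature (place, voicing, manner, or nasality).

The segment that alternates is /q/, which surfaces as [ɢ] when adjacent to /ɣ/.
The change voiceless → voiced matches the voicing of the preceding /ɣ/, identifying this as voicing assimilation.
The same holds elsewhere in the data: /p/ → [b] after /r/ (voiceless → voiced, matching voiced) — only voicing changes, and always toward the preceding segment.
Nothing changes in [dʊʃt͡sɛ]: there the adjacent consonants already agree in voicing (/t͡s/ and /ʃ/ are both voiceless), so this form is consistent with the same rule.

voicing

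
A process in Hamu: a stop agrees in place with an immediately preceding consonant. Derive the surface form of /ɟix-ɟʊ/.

[ɟixgʊ]

The rule targets /ɟ/ (voiced palatal stop), which sits after the trigger /x/ (velar).
A voiced velar stop is [g], so the surface segment is [g].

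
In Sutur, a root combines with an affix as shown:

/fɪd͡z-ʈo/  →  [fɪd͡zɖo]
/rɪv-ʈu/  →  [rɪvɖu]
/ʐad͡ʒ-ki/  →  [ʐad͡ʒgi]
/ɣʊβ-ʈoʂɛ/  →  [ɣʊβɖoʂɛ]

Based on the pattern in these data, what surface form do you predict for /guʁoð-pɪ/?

The data show progressive voicing assimilation: /ʈ/ → [ɖ] after /d͡z/; /ʈ/ → [ɖ] after /v/; /k/ → [g] after /d͡ʒ/; /ʈ/ → [ɖ] after /β/. In each pair only voicing changes, matching the preceding consonant, while place and manner stay constant.
The rule targets /p/ (voiceless bilabial stop), which sits after the trigger /ð/ (voiced).
Changing only its voicing to voiced gives [b] — the voiced bilabial stop.

[guʁoðbɪ]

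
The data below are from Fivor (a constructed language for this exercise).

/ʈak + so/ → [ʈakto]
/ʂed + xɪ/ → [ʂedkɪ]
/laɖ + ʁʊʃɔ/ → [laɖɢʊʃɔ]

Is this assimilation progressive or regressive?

Underlying /s/ is realised as [t] next to /k/; /k/ itself does not change.
The change fricative → stop matches the manner of the preceding /k/, identifying this as manner assimilation.
The same holds elsewhere in the data: /x/ → [k] after /d/ (fricative → stop, matching a stop); /ʁ/ → [ɢ] after /ɖ/ (fricative → stop, matching a stop) — only manner changes, and always toward the preceding segment.
The trigger is the preceding segment, so the direction is progressive (perseverative).

progressive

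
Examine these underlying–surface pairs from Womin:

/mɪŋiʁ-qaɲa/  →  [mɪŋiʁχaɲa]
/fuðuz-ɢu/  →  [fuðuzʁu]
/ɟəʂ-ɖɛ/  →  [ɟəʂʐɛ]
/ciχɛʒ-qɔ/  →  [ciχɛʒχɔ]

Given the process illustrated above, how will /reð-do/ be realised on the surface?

The data show progressive manner assimilation: /q/ → [χ] after /ʁ/; /ɢ/ → [ʁ] after /z/; /ɖ/ → [ʐ] after /ʂ/; /q/ → [χ] after /ʒ/. In each pair only manner changes, matching the preceding consonant, while place and voice stay constant.
/d/ is a voiced alveolar stop. The preceding trigger /ð/ is a fricative, so /d/ must become a fricative as well.
A voiced alveolar fricative is [z], so the surface segment is [z].

[reðzo]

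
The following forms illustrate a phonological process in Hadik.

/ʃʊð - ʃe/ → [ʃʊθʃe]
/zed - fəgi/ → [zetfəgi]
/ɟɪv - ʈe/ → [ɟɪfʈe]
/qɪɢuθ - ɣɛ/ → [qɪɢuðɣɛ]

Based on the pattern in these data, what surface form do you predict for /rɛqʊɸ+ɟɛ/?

[rɛqʊβɟɛ]

The data show regressive voicing assimilation: /ð/ → [θ] before /ʃ/; /d/ → [t] before /f/; /v/ → [f] before /ʈ/; /θ/ → [ð] before /ɣ/. In each pair only voicing changes, matching the following consonant, while place and manner stay constant.
The rule targets /ɸ/ (voiceless bilabial fricative), which sits before the trigger /ɟ/ (voiced).
A voiced bilabial fricative is [β], so the surface segment is [β].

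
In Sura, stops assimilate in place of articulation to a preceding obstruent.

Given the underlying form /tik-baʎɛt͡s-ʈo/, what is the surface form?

[tikgaʎɛt͡sto]

The rule targets /b/ (voiced bilabial stop), which sits after the trigger /k/ (velar).
A voiced velar stop is [g], so the surface segment is [g].
The same rule applies at the second boundary: /ʈ/ → [t] next to /t͡s/.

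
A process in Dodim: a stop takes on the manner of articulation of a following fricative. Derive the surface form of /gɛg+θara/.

/g/ is a voiced velar stop. The following trigger /θ/ is a fricative, so /g/ must become a fricative as well.
A voiced velar fricative is [ɣ], so the surface segment is [ɣ].

[gɛɣθara]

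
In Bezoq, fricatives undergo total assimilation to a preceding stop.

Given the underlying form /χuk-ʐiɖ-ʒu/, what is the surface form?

[χukkiɖɖu]

/ʐ/ is the segment targeted by the rule; it sits immediately after /k/, so it assimilates completely and surfaces as [k].
At the second juncture, /ʒ/ likewise becomes [ɖ] adjacent to /ɖ/.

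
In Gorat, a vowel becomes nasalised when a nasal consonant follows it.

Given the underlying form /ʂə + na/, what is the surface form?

The vowel /ə/ is adjacent to the following nasal /n/, so it acquires [+nasal] and surfaces as [ə̃].

[ʂə̃na]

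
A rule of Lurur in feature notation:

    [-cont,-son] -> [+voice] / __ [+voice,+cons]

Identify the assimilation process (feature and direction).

The structural change is [+voice], and the conditioning segment [+voice,+cons] (a voiced consonant) is itself voiced, so the target comes to share the voicing of its neighbour — voicing assimilation.
Since the environment is written after the underscore, the trigger follows the target; the direction is regressive.

regressive voicing assimilation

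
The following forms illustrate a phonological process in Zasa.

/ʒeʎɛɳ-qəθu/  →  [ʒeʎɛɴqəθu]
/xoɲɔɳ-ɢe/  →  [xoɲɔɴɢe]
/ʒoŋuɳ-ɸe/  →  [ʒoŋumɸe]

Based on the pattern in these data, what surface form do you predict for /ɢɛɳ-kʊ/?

The data show regressive place assimilation: /ɳ/ → [ɴ] before /q/; /ɳ/ → [ɴ] before /ɢ/; /ɳ/ → [m] before /ɸ/. In each pair only place changes, matching the following consonant, while manner and voice stay constant.
/ɳ/ is a voiced retroflex nasal. The following trigger /k/ is velar, so /ɳ/ must become velar as well.
Changing only its place to velar gives [ŋ] — the voiced velar nasal.

[ɢɛŋkʊ]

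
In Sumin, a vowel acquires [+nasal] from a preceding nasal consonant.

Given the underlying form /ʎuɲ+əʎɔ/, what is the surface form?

The vowel /ə/ is adjacent to the preceding nasal /ɲ/, so it acquires [+nasal] and surfaces as [ə̃].

[ʎuɲə̃ʎɔ]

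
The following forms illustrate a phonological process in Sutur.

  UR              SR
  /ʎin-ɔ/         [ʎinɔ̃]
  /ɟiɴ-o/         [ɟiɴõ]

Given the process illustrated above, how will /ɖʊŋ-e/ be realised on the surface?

[ɖʊŋẽ]

The data show progressive nasality assimilation (vowel nasalisation): /ɔ/ → [ɔ̃] after /n/; /o/ → [õ] after /ɴ/ — a vowel is nasalised by an immediately preceding nasal consonant.
The vowel /e/ is adjacent to the preceding nasal /ŋ/, so it acquires [+nasal] and surfaces as [ẽ].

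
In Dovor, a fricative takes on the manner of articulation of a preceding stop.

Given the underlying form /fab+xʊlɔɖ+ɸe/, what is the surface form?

[fabkʊlɔɖpe]

The rule targets /x/ (voiceless velar fricative), which sits after the trigger /b/ (stop).
The voiceless velar stop is [k], so /x/ → [k].
The same rule applies at the second boundary: /ɸ/ → [p] next to /ɖ/.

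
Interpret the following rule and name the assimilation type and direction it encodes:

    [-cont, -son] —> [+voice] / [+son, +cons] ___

progressive voicing assimilation

The target ([-cont, -son], stops) acquires [+voice] next to a sonorant consonant ([+son, +cons]) — it takes on the voicing of its neighbour, so the feature that spreads is voicing.
Since the environment is written before the underscore, the trigger precedes the target; the direction is progressive.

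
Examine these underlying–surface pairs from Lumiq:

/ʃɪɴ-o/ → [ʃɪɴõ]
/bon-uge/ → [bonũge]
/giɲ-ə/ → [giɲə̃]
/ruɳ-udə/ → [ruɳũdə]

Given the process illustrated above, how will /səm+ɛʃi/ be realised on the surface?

The data show progressive nasality assimilation (vowel nasalisation): /o/ → [õ] after /ɴ/; /u/ → [ũ] after /n/; /ə/ → [ə̃] after /ɲ/; /u/ → [ũ] after /ɳ/ — a vowel is nasalised by an immediately preceding nasal consonant.
/ɛ/ sits next to the nasal /m/ and is therefore nasalised to [ɛ̃].

[səmɛ̃ʃi]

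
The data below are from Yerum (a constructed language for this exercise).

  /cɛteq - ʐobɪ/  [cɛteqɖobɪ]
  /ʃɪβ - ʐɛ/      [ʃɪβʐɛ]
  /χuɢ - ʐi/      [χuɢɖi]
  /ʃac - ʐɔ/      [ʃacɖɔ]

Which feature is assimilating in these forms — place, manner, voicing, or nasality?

manner

Underlying /ʐ/ is realised as [ɖ] next to /q/; /q/ itself does not change.
The change fricative → stop matches the manner of the preceding /q/, identifying this as manner assimilation.
Checking the remaining alternations: /ʐ/ → [ɖ] after /ɢ/ (fricative → stop, matching a stop); /ʐ/ → [ɖ] after /c/ (fricative → stop, matching a stop) — only manner changes, and always toward the preceding segment.
No alternation appears in [ʃɪβʐɛ]: there the adjacent consonants already agree in manner (/ʐ/ and /β/ are both fricatives), so this form is consistent with the same rule.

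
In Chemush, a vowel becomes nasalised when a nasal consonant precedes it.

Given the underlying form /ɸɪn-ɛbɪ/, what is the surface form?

The vowel /ɛ/ is adjacent to the preceding nasal /n/, so it acquires [+nasal] and surfaces as [ɛ̃].

[ɸɪnɛ̃bɪ]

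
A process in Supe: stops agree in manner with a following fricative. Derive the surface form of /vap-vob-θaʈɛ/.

The rule targets /p/ (voiceless bilabial stop), which sits before the trigger /v/ (fricative).
Changing only its manner to fricative gives [ɸ] — the voiceless bilabial fricative.
At the second juncture, /b/ likewise becomes [β] adjacent to /θ/.

[vaɸvoβθaʈɛ]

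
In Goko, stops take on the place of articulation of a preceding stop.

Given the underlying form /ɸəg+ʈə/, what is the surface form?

/ʈ/ is a voiceless retroflex stop. The preceding trigger /g/ is velar, so /ʈ/ must become velar as well.
The voiceless velar stop is [k], so /ʈ/ → [k].

[ɸəgkə]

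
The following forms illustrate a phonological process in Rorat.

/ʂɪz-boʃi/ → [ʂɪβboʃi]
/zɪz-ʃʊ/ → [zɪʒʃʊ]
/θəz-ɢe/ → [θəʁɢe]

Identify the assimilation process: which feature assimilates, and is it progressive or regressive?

Comparing underlying and surface forms, /z/ → [β] is the alternation; the neighbouring /b/ is constant.
The change alveolar → bilabial matches the place of the following /b/, identifying this as place assimilation.
Manner and voice are unchanged, so the assimilation is partial, not total.
The other alternating forms pattern the same way: /z/ → [ʒ] before /ʃ/ (alveolar → postalveolar, matching postalveolar); /z/ → [ʁ] before /ɢ/ (alveolar → uvular, matching uvular) — only place changes, and always toward the following segment.
The trigger is the following segment, so the direction is regressive (anticipatory).

regressive place assimilation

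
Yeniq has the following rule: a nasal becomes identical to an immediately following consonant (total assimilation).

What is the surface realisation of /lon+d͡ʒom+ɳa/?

[lod͡ʒd͡ʒoɳɳa]

/n/ is the segment targeted by the rule; it sits immediately before /d͡ʒ/, so it assimilates completely and surfaces as [d͡ʒ].
At the second juncture, /m/ likewise becomes [ɳ] adjacent to /ɳ/.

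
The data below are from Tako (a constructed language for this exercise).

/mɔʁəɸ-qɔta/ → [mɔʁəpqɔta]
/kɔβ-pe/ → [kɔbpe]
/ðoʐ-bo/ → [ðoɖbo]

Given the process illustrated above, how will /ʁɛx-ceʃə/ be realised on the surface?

[ʁɛkceʃə]

The data show regressive manner assimilation: /ɸ/ → [p] before /q/; /β/ → [b] before /p/; /ʐ/ → [ɖ] before /b/. In each pair only manner changes, matching the following consonant, while place and voice stay constant.
The rule targets /x/ (voiceless velar fricative), which sits before the trigger /c/ (stop).
A voiceless velar stop is [k], so the surface segment is [k].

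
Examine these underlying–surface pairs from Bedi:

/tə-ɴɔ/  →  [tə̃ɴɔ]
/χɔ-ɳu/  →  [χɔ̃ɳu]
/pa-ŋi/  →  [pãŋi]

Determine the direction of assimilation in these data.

regressive

The vowel /ə/ surfaces as nasalised [ə̃] next to the following nasal /ɴ/ — it has acquired the [+nasal] feature of its neighbour.
The other forms show the same pattern: /ɔ/ → [ɔ̃] before /ɳ/; /a/ → [ã] before /ŋ/ — each time a vowel is nasalised next to a following nasal.
Because the conditioning nasal is to the right of the vowel that changes, the process is regressive (anticipatory).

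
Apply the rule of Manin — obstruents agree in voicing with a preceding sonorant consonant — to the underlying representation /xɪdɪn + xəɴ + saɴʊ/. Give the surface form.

[xɪdɪnɣəɴzaɴʊ]

/x/ is a voiceless velar fricative. The preceding trigger /n/ is voiced, so /x/ must become voiced as well.
A voiced velar fricative is [ɣ], so the surface segment is [ɣ].
The same rule applies at the second boundary: /s/ → [z] next to /ɴ/.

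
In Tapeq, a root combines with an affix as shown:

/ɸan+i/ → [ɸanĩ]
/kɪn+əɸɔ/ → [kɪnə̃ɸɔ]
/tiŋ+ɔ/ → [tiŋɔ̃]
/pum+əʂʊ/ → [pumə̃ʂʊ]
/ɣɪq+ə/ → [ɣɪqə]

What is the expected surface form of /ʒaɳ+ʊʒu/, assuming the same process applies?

The data show progressive nasality assimilation (vowel nasalisation): /i/ → [ĩ] after /n/; /ə/ → [ə̃] after /n/; /ɔ/ → [ɔ̃] after /ŋ/; /ə/ → [ə̃] after /m/ — a vowel is nasalised by an immediately preceding nasal consonant.
No change occurs in [ɣɪqə] because the vowel at the boundary is adjacent to an oral consonant, not a nasal (/ə/ next to /q/).
The vowel /ʊ/ is adjacent to the preceding nasal /ɳ/, so it acquires [+nasal] and surfaces as [ʊ̃].

[ʒaɳʊ̃ʒu]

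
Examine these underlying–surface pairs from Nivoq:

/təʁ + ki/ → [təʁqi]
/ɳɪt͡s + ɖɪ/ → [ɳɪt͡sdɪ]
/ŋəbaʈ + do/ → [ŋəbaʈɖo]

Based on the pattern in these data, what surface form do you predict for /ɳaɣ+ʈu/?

[ɳaɣku]

The data show progressive place assimilation: /k/ → [q] after /ʁ/; /ɖ/ → [d] after /t͡s/; /d/ → [ɖ] after /ʈ/. In each pair only place changes, matching the preceding consonant, while manner and voice stay constant.
/ʈ/ is a voiceless retroflex stop. The preceding trigger /ɣ/ is velar, so /ʈ/ must become velar as well.
Changing only its place to velar gives [k] — the voiceless velar stop.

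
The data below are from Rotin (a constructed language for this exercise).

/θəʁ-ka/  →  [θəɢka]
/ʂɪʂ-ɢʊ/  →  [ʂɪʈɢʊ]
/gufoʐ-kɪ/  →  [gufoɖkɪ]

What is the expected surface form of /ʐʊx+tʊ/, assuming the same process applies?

[ʐʊktʊ]

The data show regressive manner assimilation: /ʁ/ → [ɢ] before /k/; /ʂ/ → [ʈ] before /ɢ/; /ʐ/ → [ɖ] before /k/. In each pair only manner changes, matching the following consonant, while place and voice stay constant.
The rule targets /x/ (voiceless velar fricative), which sits before the trigger /t/ (stop).
The voiceless velar stop is [k], so /x/ → [k].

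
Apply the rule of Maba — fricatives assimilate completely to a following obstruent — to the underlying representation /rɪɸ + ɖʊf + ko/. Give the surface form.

[rɪɖɖʊkko]

/ɸ/ is the segment targeted by the rule; it sits immediately before /ɖ/, so it assimilates completely and surfaces as [ɖ].
At the second juncture, /f/ likewise becomes [k] adjacent to /k/.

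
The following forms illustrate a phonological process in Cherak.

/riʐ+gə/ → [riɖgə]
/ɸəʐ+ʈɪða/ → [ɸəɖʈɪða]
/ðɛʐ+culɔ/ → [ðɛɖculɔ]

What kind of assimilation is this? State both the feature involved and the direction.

Underlying /ʐ/ is realised as [ɖ] next to /g/; /g/ itself does not change.
The change fricative → stop matches the manner of the following /g/, identifying this as manner assimilation.
Place and voice are unchanged, so the assimilation is partial, not total.
The same holds elsewhere in the data: /ʐ/ → [ɖ] before /ʈ/ (fricative → stop, matching a stop); /ʐ/ → [ɖ] before /c/ (fricative → stop, matching a stop) — only manner changes, and always toward the following segment.
The trigger is the following segment, so the direction is regressive (anticipatory).

regressive manner assimilation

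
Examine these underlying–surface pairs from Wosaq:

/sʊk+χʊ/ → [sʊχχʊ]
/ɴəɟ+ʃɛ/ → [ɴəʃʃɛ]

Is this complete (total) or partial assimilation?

Comparing underlying and surface forms, /k/ → [χ] is the alternation; the neighbouring /χ/ is constant.
The output [χ] is identical to the trigger /χ/ — every feature (place, manner, voicing) has been copied — so this is total assimilation.
The remaining alternation confirms this: /ɟ/ → [ʃ] before /ʃ/ — in each case the output is a copy of the following consonant.

total assimilation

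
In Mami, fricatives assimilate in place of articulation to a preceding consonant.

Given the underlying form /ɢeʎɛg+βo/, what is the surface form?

[ɢeʎɛgɣo]

/β/ is a voiced bilabial fricative. The preceding trigger /g/ is velar, so /β/ must become velar as well.
Changing only its place to velar gives [ɣ] — the voiced velar fricative.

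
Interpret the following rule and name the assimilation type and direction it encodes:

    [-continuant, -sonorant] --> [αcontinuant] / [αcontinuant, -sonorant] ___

The shared variable α links the value of [continuant] on the target to that of the neighbouring obstruent. [continuant] distinguishes stops from fricatives — a manner-of-articulation feature — so this is manner assimilation.
The conditioning segment sits to the left of the focus bar, meaning the trigger precedes the segment that changes — progressive assimilation.

progressive manner assimilation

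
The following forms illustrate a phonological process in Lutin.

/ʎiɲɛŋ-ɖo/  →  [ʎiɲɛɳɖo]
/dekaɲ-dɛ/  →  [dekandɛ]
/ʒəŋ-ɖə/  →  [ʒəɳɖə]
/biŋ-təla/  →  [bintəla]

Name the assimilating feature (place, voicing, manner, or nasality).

Comparing underlying and surface forms, /ŋ/ → [ɳ] is the alternation; the neighbouring /ɖ/ is constant.
The change velar → retroflex matches the place of the following /ɖ/, identifying this as place assimilation.
The other alternating forms pattern the same way: /ɲ/ → [n] before /d/ (palatal → alveolar, matching alveolar); /ŋ/ → [n] before /t/ (velar → alveolar, matching alveolar) — only place changes, and always toward the following segment.

place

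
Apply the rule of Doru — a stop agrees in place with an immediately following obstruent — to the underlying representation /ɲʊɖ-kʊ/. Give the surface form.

/ɖ/ is a voiced retroflex stop. The following trigger /k/ is velar, so /ɖ/ must become velar as well.
Changing only its place to velar gives [g] — the voiced velar stop.

[ɲʊgkʊ]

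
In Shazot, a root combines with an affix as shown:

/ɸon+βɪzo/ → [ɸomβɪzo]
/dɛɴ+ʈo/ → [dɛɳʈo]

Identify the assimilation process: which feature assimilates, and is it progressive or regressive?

Comparing underlying and surface forms, /n/ → [m] is the alternation; the neighbouring /β/ is constant.
/n/ is alveolar while /β/ is bilabial; the output [m] is bilabial, matching the trigger — so the feature that spreads is place.
Manner and voice are unchanged, so the assimilation is partial, not total.
The other alternating form patterns the same way: /ɴ/ → [ɳ] before /ʈ/ (uvular → retroflex, matching retroflex) — only place changes, and always toward the following segment.
Since the segment that changes precedes the conditioning segment, the assimilation is regressive.

regressive place assimilation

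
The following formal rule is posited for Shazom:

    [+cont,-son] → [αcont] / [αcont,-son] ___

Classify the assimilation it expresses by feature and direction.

The rule copies [cont] (continuancy) from the environment onto the target fricatives; since [±cont] encodes the stop/fricative manner contrast, the assimilating dimension is manner.
Since the environment is written before the underscore, the trigger precedes the target; the direction is progressive.

progressive manner assimilation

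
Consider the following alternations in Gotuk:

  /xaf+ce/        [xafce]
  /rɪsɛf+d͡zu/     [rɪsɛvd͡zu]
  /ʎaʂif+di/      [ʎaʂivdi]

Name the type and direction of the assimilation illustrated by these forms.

regressive voicing assimilation

Comparing underlying and surface forms, /f/ → [v] is the alternation; the neighbouring /d͡z/ is constant.
/f/ is voiceless while /d͡z/ is voiced; the output [v] is voiced, matching the trigger — so the feature that spreads is voicing.
Place and manner are unchanged, so the assimilation is partial, not total.
Checking the remaining alternation: /f/ → [v] before /d/ (voiceless → voiced, matching voiced) — only voicing changes, and always toward the following segment.
No alternation appears in [xafce]: there the adjacent consonants already agree in voicing (/f/ and /c/ are both voiceless), so this form is consistent with the same rule.
Since the segment that changes precedes the conditioning segment, the assimilation is regressive.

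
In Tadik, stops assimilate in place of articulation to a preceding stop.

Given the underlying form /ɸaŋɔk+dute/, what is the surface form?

[ɸaŋɔkgute]

/d/ is a voiced alveolar stop. The preceding trigger /k/ is velar, so /d/ must become velar as well.
Changing only its place to velar gives [g] — the voiced velar stop.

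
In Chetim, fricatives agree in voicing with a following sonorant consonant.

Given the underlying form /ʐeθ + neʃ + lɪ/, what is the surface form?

/θ/ is a voiceless dental fricative. The following trigger /n/ is voiced, so /θ/ must become voiced as well.
The voiced dental fricative is [ð], so /θ/ → [ð].
The same rule applies at the second boundary: /ʃ/ → [ʒ] next to /l/.

[ʐeðneʒlɪ]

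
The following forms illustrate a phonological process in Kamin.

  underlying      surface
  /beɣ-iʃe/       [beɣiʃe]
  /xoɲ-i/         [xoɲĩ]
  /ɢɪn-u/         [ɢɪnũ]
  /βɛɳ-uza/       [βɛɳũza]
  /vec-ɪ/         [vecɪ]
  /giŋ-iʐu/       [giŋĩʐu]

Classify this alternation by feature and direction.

The vowel /i/ surfaces as nasalised [ĩ] next to the preceding nasal /ɲ/ — it has acquired the [+nasal] feature of its neighbour.
The other forms show the same pattern: /u/ → [ũ] after /n/; /u/ → [ũ] after /ɳ/; /i/ → [ĩ] after /ŋ/ — each time a vowel is nasalised next to a preceding nasal.
No change occurs in [beɣiʃe], [vecɪ] because the vowel at the boundary is adjacent to an oral consonant, not a nasal (/i/ next to /ɣ/; /ɪ/ next to /c/).
Because the conditioning nasal is to the left of the vowel that changes, the process is progressive (perseverative).

progressive nasality assimilation (vowel nasalisation)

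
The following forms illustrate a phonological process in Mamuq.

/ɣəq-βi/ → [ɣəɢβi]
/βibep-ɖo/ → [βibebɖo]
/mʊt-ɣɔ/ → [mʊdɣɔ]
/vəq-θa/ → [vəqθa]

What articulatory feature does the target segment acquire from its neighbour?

voicing

The segment that alternates is /q/, which surfaces as [ɢ] when adjacent to /β/.
The change voiceless → voiced matches the voicing of the following /β/, identifying this as voicing assimilation.
The same holds elsewhere in the data: /p/ → [b] before /ɖ/ (voiceless → voiced, matching voiced); /t/ → [d] before /ɣ/ (voiceless → voiced, matching voiced) — only voicing changes, and always toward the following segment.
Nothing changes in [vəqθa]: there the adjacent consonants already agree in voicing (/q/ and /θ/ are both voiceless), so this form is consistent with the same rule.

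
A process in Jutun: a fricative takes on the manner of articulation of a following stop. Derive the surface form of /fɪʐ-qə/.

The rule targets /ʐ/ (voiced retroflex fricative), which sits before the trigger /q/ (stop).
A voiced retroflex stop is [ɖ], so the surface segment is [ɖ].

[fɪɖqə]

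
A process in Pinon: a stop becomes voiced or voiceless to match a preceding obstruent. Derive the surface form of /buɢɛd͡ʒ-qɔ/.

[buɢɛd͡ʒɢɔ]

The rule targets /q/ (voiceless uvular stop), which sits after the trigger /d͡ʒ/ (voiced).
The voiced uvular stop is [ɢ], so /q/ → [ɢ].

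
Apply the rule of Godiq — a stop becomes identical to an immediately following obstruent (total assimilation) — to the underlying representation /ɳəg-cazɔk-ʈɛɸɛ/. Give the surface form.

[ɳəccazɔʈʈɛɸɛ]

/g/ is the segment targeted by the rule; it sits immediately before /c/, so it assimilates completely and surfaces as [c].
At the second juncture, /k/ likewise becomes [ʈ] adjacent to /ʈ/.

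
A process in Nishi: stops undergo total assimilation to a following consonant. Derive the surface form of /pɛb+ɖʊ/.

[pɛɖɖʊ]

/b/ is the segment targeted by the rule; it sits immediately before /ɖ/, so it assimilates completely and surfaces as [ɖ].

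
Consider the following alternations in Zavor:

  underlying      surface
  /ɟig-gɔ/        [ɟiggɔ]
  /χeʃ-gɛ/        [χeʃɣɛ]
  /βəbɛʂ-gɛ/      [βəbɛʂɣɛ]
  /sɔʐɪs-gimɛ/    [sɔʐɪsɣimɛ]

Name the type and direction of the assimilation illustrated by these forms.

progressive manner assimilation

Underlying /g/ is realised as [ɣ] next to /ʃ/; /ʃ/ itself does not change.
The change stop → fricative matches the manner of the preceding /ʃ/, identifying this as manner assimilation.
Place and voice are unchanged, so the assimilation is partial, not total.
The other alternating forms pattern the same way: /g/ → [ɣ] after /ʂ/ (stop → fricative, matching a fricative); /g/ → [ɣ] after /s/ (stop → fricative, matching a fricative) — only manner changes, and always toward the preceding segment.
No alternation appears in [ɟiggɔ]: there the adjacent consonants already agree in manner (/g/ and /g/ are both stops), so this form is consistent with the same rule.
Since the segment that changes follows the conditioning segment, the assimilation is progressive.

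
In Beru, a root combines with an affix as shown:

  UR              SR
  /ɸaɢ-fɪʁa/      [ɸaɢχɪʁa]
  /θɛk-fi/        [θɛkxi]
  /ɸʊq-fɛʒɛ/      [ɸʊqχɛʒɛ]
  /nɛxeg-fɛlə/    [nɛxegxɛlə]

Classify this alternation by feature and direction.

progressive place assimilation

Underlying /f/ is realised as [χ] next to /ɢ/; /ɢ/ itself does not change.
The change labiodental → uvular matches the place of the preceding /ɢ/, identifying this as place assimilation.
Manner and voice are unchanged, so the assimilation is partial, not total.
Checking the remaining alternations: /f/ → [x] after /k/ (labiodental → velar, matching velar); /f/ → [χ] after /q/ (labiodental → uvular, matching uvular); /f/ → [x] after /g/ (labiodental → velar, matching velar) — only place changes, and always toward the preceding segment.
Since the segment that changes follows the conditioning segment, the assimilation is progressive.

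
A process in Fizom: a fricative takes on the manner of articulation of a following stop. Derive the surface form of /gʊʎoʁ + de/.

[gʊʎoɢde]

The rule targets /ʁ/ (voiced uvular fricative), which sits before the trigger /d/ (stop).
The voiced uvular stop is [ɢ], so /ʁ/ → [ɢ].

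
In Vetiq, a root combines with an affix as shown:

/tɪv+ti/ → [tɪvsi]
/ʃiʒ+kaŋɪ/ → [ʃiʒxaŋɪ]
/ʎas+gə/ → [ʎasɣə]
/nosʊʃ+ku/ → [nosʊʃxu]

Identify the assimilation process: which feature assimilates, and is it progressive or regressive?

progressive manner assimilation

Underlying /t/ is realised as [s] next to /v/; /v/ itself does not change.
The change stop → fricative matches the manner of the preceding /v/, identifying this as manner assimilation.
Place and voice are unchanged, so the assimilation is partial, not total.
The same holds elsewhere in the data: /k/ → [x] after /ʒ/ (stop → fricative, matching a fricative); /g/ → [ɣ] after /s/ (stop → fricative, matching a fricative); /k/ → [x] after /ʃ/ (stop → fricative, matching a fricative) — only manner changes, and always toward the preceding segment.
Since the segment that changes follows the conditioning segment, the assimilation is progressive.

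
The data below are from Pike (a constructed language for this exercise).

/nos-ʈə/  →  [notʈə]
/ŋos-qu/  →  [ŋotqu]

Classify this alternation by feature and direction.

regressive manner assimilation

Comparing underlying and surface forms, /s/ → [t] is the alternation; the neighbouring /ʈ/ is constant.
The change fricative → stop matches the manner of the following /ʈ/, identifying this as manner assimilation.
Place and voice are unchanged, so the assimilation is partial, not total.
Checking the remaining alternation: /s/ → [t] before /q/ (fricative → stop, matching a stop) — only manner changes, and always toward the following segment.
The trigger is the following segment, so the direction is regressive (anticipatory).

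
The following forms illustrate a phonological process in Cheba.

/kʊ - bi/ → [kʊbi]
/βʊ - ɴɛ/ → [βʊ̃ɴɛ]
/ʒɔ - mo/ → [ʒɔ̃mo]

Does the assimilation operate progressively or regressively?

regressive

The vowel /ʊ/ surfaces as nasalised [ʊ̃] next to the following nasal /ɴ/ — it has acquired the [+nasal] feature of its neighbour.
Likewise in the remaining data: /ɔ/ → [ɔ̃] before /m/ — each time a vowel is nasalised next to a following nasal.
No change occurs in [kʊbi] because the vowel at the boundary is adjacent to an oral consonant, not a nasal (/ʊ/ next to /b/).
Because the conditioning nasal is to the right of the vowel that changes, the process is regressive (anticipatory).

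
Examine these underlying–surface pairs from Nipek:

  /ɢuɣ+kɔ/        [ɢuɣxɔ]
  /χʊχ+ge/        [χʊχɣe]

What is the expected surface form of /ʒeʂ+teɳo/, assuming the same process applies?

[ʒeʂseɳo]

The data show progressive manner assimilation: /k/ → [x] after /ɣ/; /g/ → [ɣ] after /χ/. In each pair only manner changes, matching the preceding consonant, while place and voice stay constant.
The rule targets /t/ (voiceless alveolar stop), which sits after the trigger /ʂ/ (fricative).
The voiceless alveolar fricative is [s], so /t/ → [s].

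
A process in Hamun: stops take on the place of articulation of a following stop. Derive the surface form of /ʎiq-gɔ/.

/q/ is a voiceless uvular stop. The following trigger /g/ is velar, so /q/ must become velar as well.
Changing only its place to velar gives [k] — the voiceless velar stop.

[ʎikgɔ]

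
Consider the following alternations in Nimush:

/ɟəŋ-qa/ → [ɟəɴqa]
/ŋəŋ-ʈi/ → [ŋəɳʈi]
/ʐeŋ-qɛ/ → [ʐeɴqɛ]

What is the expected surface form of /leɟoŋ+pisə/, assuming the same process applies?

[leɟompisə]

The data show regressive place assimilation: /ŋ/ → [ɴ] before /q/; /ŋ/ → [ɳ] before /ʈ/. In each pair only place changes, matching the following consonant, while manner and voice stay constant.
The rule targets /ŋ/ (voiced velar nasal), which sits before the trigger /p/ (bilabial).
A voiced bilabial nasal is [m], so the surface segment is [m].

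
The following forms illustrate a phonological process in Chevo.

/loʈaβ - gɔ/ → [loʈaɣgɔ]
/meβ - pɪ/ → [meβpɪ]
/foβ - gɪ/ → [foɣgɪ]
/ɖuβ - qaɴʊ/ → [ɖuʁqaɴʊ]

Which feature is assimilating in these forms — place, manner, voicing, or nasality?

place

Comparing underlying and surface forms, /β/ → [ɣ] is the alternation; the neighbouring /g/ is constant.
The change bilabial → velar matches the place of the following /g/, identifying this as place assimilation.
The same holds elsewhere in the data: /β/ → [ʁ] before /q/ (bilabial → uvular, matching uvular) — only place changes, and always toward the following segment.
Nothing changes in [meβpɪ]: there the adjacent consonants already agree in place (/β/ and /p/ are both bilabial), so this form is consistent with the same rule.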